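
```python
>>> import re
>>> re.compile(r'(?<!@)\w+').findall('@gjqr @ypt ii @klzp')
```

['jqr', 'pt', 'ii', 'lzp']

`(?!…)`/`(?<!…)` only lets a position through if the neighbouring text does NOT match; no characters are consumed.
With no groups in the pattern, `findall` gives back each whole match — 4 here.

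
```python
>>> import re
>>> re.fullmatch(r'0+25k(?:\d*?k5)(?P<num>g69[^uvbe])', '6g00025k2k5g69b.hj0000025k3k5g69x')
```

None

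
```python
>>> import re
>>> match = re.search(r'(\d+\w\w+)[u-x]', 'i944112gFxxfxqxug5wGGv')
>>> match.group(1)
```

'944112gFxxfxqxug5wGG'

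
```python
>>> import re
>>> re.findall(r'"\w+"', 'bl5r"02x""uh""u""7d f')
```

Matches: at [4:9] → '"02x"'; at [9:13] → '"uh"'; at [13:16] → '"u"'.
No capturing groups, so `findall` returns the 3 full match strings.

['"02x"', '"uh"', '"u"']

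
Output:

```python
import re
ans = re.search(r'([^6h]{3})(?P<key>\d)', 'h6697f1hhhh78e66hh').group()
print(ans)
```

The pattern matches exactly 3 of any character except [6h] (captured); then a digit (captured as 'key').
`search` walks the string left to right and returns the first match it finds.
The match spans [3:7] → '97f1'.
Captured: group 1 = '97f', group 2 = '1'.

97f1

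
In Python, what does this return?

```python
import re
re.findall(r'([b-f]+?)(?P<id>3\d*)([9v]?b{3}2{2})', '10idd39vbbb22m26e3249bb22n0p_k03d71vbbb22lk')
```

The pattern matches one or more of a character in [b-f] (lazy) (captured); then the literal '3', then zero or more of a digit (captured as 'id'); then optionally one of [9v], then exactly 3 of the literal 'b', then exactly 2 of a literal '2' (captured).
Matches: at [3:13] match 'dd39vbbb22', groups = ('dd', '39', 'vbbb22').
With 3 capturing groups, `findall` returns a 3-tuple per match.

[('dd', '39', 'vbbb22')]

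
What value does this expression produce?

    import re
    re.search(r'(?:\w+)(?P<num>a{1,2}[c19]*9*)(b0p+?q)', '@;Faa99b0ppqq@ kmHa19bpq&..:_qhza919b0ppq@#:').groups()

The match spans [2:12] → 'Faa99b0ppq'.
Captured: group 1 = 'a99', group 2 = 'b0ppq'.

('a99', 'b0ppq')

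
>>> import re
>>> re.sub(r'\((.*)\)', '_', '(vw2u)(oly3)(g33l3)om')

Each match is replaced by '_'.

'_om'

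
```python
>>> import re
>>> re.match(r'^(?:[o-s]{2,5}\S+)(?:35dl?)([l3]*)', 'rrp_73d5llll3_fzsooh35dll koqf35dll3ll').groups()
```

This matches anchored at the start of the string; then 2 to 5 of a character in [o-s], then one or more of a non-whitespace character (non-capturing group); then the literal '35d', then optionally the literal 'l' (non-capturing group); then zero or more of one of [l3] (captured).
With `match`, the pattern is implicitly anchored at the beginning.
The match spans [0:25] → 'rrp_73d5llll3_fzsooh35dll'.
Captured: group 1 = 'l'.

('l',)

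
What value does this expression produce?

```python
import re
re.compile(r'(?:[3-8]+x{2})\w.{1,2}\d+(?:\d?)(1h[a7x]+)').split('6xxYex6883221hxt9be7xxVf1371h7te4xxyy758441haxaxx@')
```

With a capturing group present, the delimiter's captured portion is kept in the result list.

['', '1hx', 't9be', '1h7', 'te', '1haxaxx', '@']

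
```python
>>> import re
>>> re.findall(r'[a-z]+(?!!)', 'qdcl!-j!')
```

['qdc']

Because the assertion is negative and zero-width, positions next to the forbidden text are skipped.
Walking the string: at [0:3] → 'qdc'.
With no groups in the pattern, `findall` gives back each whole match — 1 here.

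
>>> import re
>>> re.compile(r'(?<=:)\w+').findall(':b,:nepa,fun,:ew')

Lookahead/lookbehind check context without consuming it, so the matched span excludes the asserted characters.
Scanning left to right: at [1:2] → 'b'; at [4:8] → 'nepa'; at [14:16] → 'ew'.
With no groups in the pattern, `findall` gives back each whole match — 3 here.

['b', 'nepa', 'ew']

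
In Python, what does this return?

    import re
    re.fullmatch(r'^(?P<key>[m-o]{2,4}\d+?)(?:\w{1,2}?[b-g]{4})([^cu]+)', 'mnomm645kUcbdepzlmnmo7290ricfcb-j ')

None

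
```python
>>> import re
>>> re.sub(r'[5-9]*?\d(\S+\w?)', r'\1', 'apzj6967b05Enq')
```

'apzj967b05Enq'

Pattern: zero or more of a character in [5-9] (lazy), then a digit; then one or more of a non-whitespace character, then optionally a word character (captured).
A `+?`/`*?`/`{m,n}?` starts at its minimum and grows only as far as needed for what follows to match.
Matches: at [4:14] → '6967b05Enq'.
`\1` in the replacement pulls in group 1's text for each match.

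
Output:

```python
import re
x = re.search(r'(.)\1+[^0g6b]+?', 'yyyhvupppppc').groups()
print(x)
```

The match spans [0:4] → 'yyyh'.
Captured: group 1 = 'y'.

('y',)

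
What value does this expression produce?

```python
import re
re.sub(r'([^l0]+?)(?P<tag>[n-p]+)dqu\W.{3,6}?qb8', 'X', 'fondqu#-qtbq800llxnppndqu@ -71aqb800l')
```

'fondqu#-qtbq800llX00l'

Pattern: one or more of any character except [l0] (lazy) (captured); then one or more of a character in [n-p] (captured as 'tag'); then the literal 'dqu', then a non-word character; then 3 to 6 of any character (lazy), then the literal 'qb', then a literal '8'.
Each match is replaced by 'X'.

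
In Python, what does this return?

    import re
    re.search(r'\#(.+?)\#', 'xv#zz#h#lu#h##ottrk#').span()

(2, 6)

Lazy quantifiers expand one character at a time until the remainder of the pattern can match.
The match spans [2:6] → '#zz#'.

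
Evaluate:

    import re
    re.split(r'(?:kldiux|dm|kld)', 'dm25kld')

Splitting on the pattern gives 3 pieces.

['', '25', '']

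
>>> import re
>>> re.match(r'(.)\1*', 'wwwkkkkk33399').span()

`match` is anchored at position 0; if the pattern doesn't fit there, it returns None.
The match spans [0:3] → 'www'.

(0, 3)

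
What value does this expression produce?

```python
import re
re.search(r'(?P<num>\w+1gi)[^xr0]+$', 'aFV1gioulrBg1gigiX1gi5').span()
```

The pattern matches one or more of a word character, then the literal '1', then the literal 'gi' (captured as 'num'); then one or more of any character except [xr0]; then anchored at the end.
`re.search` scans for the first position where the pattern succeeds.
The match spans [0:22] → 'aFV1gioulrBg1gigiX1gi5'.
Captured: group 1 = 'aFV1gioulrBg1gigiX1gi'.

(0, 22)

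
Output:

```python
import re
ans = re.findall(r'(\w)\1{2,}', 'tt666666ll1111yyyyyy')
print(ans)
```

['6', '1', 'y']

The backreference `\1` re-matches whatever the first group consumed, character for character.
`findall` collects group 1 from each match (3 total).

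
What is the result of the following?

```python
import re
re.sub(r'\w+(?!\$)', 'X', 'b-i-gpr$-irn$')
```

'X-X-Xr$-Xn$'

The negative lookahead/lookbehind blocks any match where the forbidden context is present.
Matches: at [0:1] → 'b'; at [2:3] → 'i'; at [4:6] → 'gp'; at [9:11] → 'ir'.
Every occurrence is swapped for 'X'.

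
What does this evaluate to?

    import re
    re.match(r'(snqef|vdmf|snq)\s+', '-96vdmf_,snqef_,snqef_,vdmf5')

None

With `match`, the pattern is implicitly anchored at the beginning.
Here the pattern fails at index 0, so the call returns None.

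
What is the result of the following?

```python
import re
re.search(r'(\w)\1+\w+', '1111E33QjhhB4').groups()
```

`\1` has to match the exact text group 1 already captured.
`re.search` scans for the first position where the pattern succeeds.
The match spans [0:13] → '1111E33QjhhB4'.
Captured: group 1 = '1'.

('1',)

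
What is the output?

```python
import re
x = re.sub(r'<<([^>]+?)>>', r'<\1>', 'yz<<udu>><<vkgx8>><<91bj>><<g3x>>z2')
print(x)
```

Each match is replaced using the text its own group 1 captured.

yz<udu><vkgx8><91bj><g3x>z2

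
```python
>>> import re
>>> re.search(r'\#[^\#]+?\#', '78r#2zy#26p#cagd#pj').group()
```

The match spans [3:8] → '#2zy#'.

'#2zy#'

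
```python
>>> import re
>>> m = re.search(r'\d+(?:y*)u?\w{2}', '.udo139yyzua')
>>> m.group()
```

The match spans [4:11] → '139yyzu'.

'139yyzu'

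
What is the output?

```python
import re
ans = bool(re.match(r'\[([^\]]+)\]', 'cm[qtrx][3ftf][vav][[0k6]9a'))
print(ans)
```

With `match`, the pattern is implicitly anchored at the beginning.
Here the string doesn't start with a match, so the call returns None, and `bool(None)` is False.

False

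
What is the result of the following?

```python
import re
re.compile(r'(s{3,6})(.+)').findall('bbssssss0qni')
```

[('ssssss', '0qni')]

The pattern matches 3 to 6 of a literal 's' (captured); then one or more of any character (captured).
Matches: at [2:12] match 'ssssss0qni', groups = ('ssssss', '0qni').
`findall` packs the 2 group values into a tuple for every match.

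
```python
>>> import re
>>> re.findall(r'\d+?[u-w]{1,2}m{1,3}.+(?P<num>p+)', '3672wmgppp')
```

The pattern matches one or more of a digit (lazy), then 1 to 2 of a character in [u-w], then 1 to 3 of a literal 'm'; then one or more of any character; then one or more of a literal 'p' (captured as 'num').
Scanning left to right: at [0:10] match '3672wmgppp', group 1 = 'p'.
With a single group, `findall` returns only what that group captured — 1 item.

['p']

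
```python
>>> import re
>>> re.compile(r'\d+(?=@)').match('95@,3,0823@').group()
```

'95'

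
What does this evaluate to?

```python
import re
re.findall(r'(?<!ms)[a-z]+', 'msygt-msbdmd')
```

A negative assertion filters positions out without eating any characters.
Since nothing is captured, `findall` lists the 2 matched substrings directly.

['msygt', 'msbdmd']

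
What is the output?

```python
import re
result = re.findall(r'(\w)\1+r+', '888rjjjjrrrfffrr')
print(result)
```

['8', 'j', 'f']

A backreference is literal: `\1` must see the identical characters the first group matched.
Scanning left to right: at [0:4] match '888r', group 1 = '8'; at [4:11] match 'jjjjrrr', group 1 = 'j'; at [11:16] match 'fffrr', group 1 = 'f'.
One capturing group, so `findall` returns just the captured substring from each match — 3 in all.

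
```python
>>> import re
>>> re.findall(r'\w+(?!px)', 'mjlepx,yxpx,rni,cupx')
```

`(?!…)`/`(?<!…)` only lets a position through if the neighbouring text does NOT match; no characters are consumed.
No capturing groups, so `findall` returns the 4 full match strings.

['mjlepx', 'yxpx', 'rni', 'cupx']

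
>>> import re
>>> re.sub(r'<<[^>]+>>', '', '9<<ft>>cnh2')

'9cnh2'

Each match is replaced by ''.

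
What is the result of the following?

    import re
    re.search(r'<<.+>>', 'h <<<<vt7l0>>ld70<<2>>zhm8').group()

`search` walks the string left to right and returns the first match it finds.
The match spans [2:22] → '<<<<vt7l0>>ld70<<2>>'.

'<<<<vt7l0>>ld70<<2>>'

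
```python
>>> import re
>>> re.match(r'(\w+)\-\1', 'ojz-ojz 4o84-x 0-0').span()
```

(0, 7)

With `match`, the pattern is implicitly anchored at the beginning.
The match spans [0:7] → 'ojz-ojz'.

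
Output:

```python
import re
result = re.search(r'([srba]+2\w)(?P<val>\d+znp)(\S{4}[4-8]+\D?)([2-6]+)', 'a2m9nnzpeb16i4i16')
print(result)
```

Pattern: one or more of one of [srba], then the literal '2', then a word character (captured); then one or more of a digit, then the literal 'znp' (captured as 'val'); then exactly 4 of a non-whitespace character, then one or more of a character in [4-8], then optionally a non-digit (captured); then one or more of a character in [2-6] (captured).
`re.search` tries every starting position until one works.
Here the pattern never matches, so the call returns None.

None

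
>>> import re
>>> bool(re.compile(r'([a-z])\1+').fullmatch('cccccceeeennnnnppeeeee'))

False

The backreference `\1` re-matches whatever the first group consumed, character for character.
`fullmatch` succeeds only if the pattern covers the string from start to end.
Here the string isn't matched end-to-end, so the call returns None, and `bool(None)` is False.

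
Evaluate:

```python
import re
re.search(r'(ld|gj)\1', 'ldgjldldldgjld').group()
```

'ldld'

`\1` is not a pattern — it's the concrete string captured by group 1, re-applied verbatim.
`re.search` tries every starting position until one works.
The match spans [4:8] → 'ldld'.
Captured: group 1 = 'ld'.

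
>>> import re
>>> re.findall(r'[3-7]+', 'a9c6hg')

Pattern: one or more of a character in [3-7].
Since nothing is captured, `findall` lists the 1 matched substring directly.

['6']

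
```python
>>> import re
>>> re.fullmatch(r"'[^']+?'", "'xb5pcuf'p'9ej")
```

None

`fullmatch` succeeds only if the pattern covers the string from start to end.
Here the pattern can't cover the whole string, so the call returns None.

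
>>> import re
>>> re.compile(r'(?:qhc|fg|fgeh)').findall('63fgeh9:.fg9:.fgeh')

['fg', 'fg', 'fg']

Branches in `(...|...)` are attempted left-to-right; the first branch that allows the whole pattern to succeed is taken.
Walking the string: at [2:4] → 'fg'; at [9:11] → 'fg'; at [14:16] → 'fg'.
No capturing groups, so `findall` returns the 3 full match strings.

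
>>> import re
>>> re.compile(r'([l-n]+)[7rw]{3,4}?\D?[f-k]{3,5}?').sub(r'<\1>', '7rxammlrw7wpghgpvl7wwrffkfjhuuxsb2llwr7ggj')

The pattern matches one or more of a character in [l-n] (captured); then 3 to 4 of one of [7rw] (lazy), then optionally a non-digit, then 3 to 5 of a character in [f-k] (lazy).
Matches: at [4:15] → 'mmlrw7wpghg'; at [17:25] → 'l7wwrffk'; at [34:42] → 'llwr7ggj'.
Each match is replaced using the text its own group 1 captured.

'7rxa<mml>pv<l>fjhuuxsb2<ll>'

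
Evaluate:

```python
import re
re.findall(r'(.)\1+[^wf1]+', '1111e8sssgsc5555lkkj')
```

After group 1 captures some text, `\1` only succeeds where that same text appears again.
With a single group, `findall` returns only what that group captured — 1 item.

['1']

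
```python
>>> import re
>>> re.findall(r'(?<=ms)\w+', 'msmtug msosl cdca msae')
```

['mtug', 'osl', 'ae']

The positive lookaround only admits positions where the adjacent text matches; those characters stay outside the span.
Scanning left to right: at [2:6] → 'mtug'; at [9:12] → 'osl'; at [20:22] → 'ae'.
Since nothing is captured, `findall` lists the 3 matched substrings directly.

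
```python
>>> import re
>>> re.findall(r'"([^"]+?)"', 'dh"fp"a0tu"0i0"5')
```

Matches: at [2:6] match '"fp"', group 1 = 'fp'; at [10:15] match '"0i0"', group 1 = '0i0'.
With a single group, `findall` returns only what that group captured — 2 items.

['fp', '0i0']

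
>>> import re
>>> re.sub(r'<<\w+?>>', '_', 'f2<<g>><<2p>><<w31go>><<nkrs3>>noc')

Each match is replaced by '_'.

'f2____noc'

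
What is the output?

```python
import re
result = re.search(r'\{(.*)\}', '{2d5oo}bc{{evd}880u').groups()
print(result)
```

('2d5oo}bc{{evd',)

The match spans [0:15] → '{2d5oo}bc{{evd}'.
Captured: group 1 = '2d5oo}bc{{evd'.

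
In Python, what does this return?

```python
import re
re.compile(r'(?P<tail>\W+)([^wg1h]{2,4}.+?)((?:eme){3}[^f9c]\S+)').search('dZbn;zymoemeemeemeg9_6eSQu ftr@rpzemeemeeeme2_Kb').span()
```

(4, 26)

This matches one or more of a non-word character (captured as 'tail'); then 2 to 4 of any character except [wg1h], then one or more of any character (lazy) (captured); then the literal 'eme' repeated 3 times, then any character except [f9c], then one or more of a non-whitespace character (captured).
`search` walks the string left to right and returns the first match it finds.
The match spans [4:26] → ';zymoemeemeemeg9_6eSQu'.
Captured: group 1 = ';', group 2 = 'zymo', group 3 = 'emeemeemeg9_6eSQu'.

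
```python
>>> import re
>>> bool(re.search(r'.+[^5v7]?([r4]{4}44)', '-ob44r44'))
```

False

This matches one or more of any character, then optionally any character except [5v7]; then exactly 4 of one of [r4], then the literal '44' (captured).
`re.search` scans for the first position where the pattern succeeds.
Here nothing in the string fits, so the call returns None, and `bool(None)` is False.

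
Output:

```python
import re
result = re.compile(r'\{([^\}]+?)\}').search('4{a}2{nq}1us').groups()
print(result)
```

('a',)

The match spans [1:4] → '{a}'.
Captured: group 1 = 'a'.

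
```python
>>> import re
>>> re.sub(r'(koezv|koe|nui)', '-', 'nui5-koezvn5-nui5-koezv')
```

'-5--n5--5--'

Alternation isn't longest-match — the leftmost alternative that fits at this position is chosen.
Matches: at [0:3] → 'nui'; at [5:10] → 'koezv'; at [13:16] → 'nui'; at [18:23] → 'koezv'.
Every occurrence is swapped for '-'.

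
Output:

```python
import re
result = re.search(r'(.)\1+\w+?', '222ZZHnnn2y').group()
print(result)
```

222Z

A backreference is literal: `\1` must see the identical characters the first group matched.
`search` walks the string left to right and returns the first match it finds.
The match spans [0:4] → '222Z'.
Captured: group 1 = '2'.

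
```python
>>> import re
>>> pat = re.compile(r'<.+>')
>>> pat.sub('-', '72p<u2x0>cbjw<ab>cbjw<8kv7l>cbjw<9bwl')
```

Matches: at [3:28] → '<u2x0>cbjw<ab>cbjw<8kv7l>'.
`sub` substitutes '-' at each match site.

'72p-cbjw<9bwl'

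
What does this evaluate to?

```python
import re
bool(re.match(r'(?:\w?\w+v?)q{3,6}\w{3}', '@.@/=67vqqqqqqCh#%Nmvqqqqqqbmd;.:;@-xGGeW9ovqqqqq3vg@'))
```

False

This matches optionally a word character, then one or more of a word character, then optionally a literal 'v' (non-capturing group); then 3 to 6 of the literal 'q', then exactly 3 of a word character.
`match` is anchored at position 0; if the pattern doesn't fit there, it returns None.
Here position 0 doesn't satisfy it, so the call returns None, and `bool(None)` is False.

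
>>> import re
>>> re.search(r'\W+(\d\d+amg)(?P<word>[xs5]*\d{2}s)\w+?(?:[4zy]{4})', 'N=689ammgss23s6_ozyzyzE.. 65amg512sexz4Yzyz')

None

Here no position works, so the call returns None.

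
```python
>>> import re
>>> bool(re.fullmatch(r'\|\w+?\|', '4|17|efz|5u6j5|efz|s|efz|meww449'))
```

False

`fullmatch` succeeds only if the pattern covers the string from start to end.
Here the string isn't matched end-to-end, so the call returns None, and `bool(None)` is False.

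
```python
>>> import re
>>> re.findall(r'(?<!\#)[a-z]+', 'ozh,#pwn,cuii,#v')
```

The negative lookahead/lookbehind blocks any match where the forbidden context is present.
Walking the string: at [0:3] → 'ozh'; at [6:8] → 'wn'; at [9:13] → 'cuii'.
`findall` yields the raw match text (3 of them) because the pattern has no groups.

['ozh', 'wn', 'cuii']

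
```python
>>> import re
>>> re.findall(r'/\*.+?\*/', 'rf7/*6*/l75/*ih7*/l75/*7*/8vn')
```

A non-greedy quantifier consumes as few characters as it can — just enough that the remainder of the pattern still matches from where it stops; whatever follows it matches normally.
No capturing groups, so `findall` returns the 3 full match strings.

['/*6*/', '/*ih7*/', '/*7*/']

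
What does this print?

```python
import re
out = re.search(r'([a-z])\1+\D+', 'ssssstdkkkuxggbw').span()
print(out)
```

(0, 16)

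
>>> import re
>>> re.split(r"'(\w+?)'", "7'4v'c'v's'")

['7', '4v', 'c', 'v', "s'"]

Matches to split on: at [1:5] → "'4v'"; at [6:9] → "'v'".
The group in the pattern means `split` returns the separators' captures alongside the pieces.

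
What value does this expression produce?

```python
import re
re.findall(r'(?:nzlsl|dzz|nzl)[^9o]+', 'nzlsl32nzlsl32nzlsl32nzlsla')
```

['nzlsl32nzlsl32nzlsl32nzlsla']

Scanning left to right: at [0:27] → 'nzlsl32nzlsl32nzlsl32nzlsla'.
With no groups in the pattern, `findall` gives back each whole match — 1 here.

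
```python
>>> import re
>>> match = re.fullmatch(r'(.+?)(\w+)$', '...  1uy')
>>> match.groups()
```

Pattern: one or more of any character (lazy) (captured); then one or more of a word character (captured); then anchored at the end.
A non-greedy quantifier consumes as few characters as it can — just enough that the remainder of the pattern still matches from where it stops; whatever follows it matches normally.
`fullmatch` succeeds only if the pattern covers the string from start to end.
The match spans [0:8] → '...  1uy'.
Captured: group 1 = '...  ', group 2 = '1uy'.

('...  ', '1uy')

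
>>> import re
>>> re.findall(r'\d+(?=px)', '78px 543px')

The `(?=…)`/`(?<=…)` assertion just peeks at neighbouring text; it doesn't advance the match position.
No capturing groups, so `findall` returns the 2 full match strings.

['78', '543']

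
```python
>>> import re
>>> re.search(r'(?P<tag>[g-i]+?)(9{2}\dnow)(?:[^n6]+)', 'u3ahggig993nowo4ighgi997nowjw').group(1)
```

Pattern: one or more of a character in [g-i] (lazy) (captured as 'tag'); then exactly 2 of a literal '9', then a digit, then the literal 'now' (captured); then one or more of any character except [n6] (non-capturing group).
`re.search` scans for the first position where the pattern succeeds.
The match spans [3:24] → 'hggig993nowo4ighgi997'.
Captured: group 1 = 'hggig', group 2 = '993now'.

'hggig'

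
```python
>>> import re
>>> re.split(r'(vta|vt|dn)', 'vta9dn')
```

The regex engine tests alternatives in the order written; an earlier branch that matches wins even if a later one would match more.
`re.split` interleaves the captured-group text with the surrounding fragments.

['', 'vta', '9', 'dn', '']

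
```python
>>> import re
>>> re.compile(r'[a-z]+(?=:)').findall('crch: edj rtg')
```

['crch']

The `(?=…)`/`(?<=…)` assertion just peeks at neighbouring text; it doesn't advance the match position.
Since nothing is captured, `findall` lists the 1 matched substring directly.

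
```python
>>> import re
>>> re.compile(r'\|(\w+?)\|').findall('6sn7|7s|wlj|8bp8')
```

['7s']

Matches: at [4:8] match '|7s|', group 1 = '7s'.
With a single group, `findall` returns only what that group captured — 1 item.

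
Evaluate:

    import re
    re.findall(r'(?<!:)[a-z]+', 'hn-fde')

A negative assertion filters positions out without eating any characters.
With no groups in the pattern, `findall` gives back each whole match — 2 here.

['hn', 'fde']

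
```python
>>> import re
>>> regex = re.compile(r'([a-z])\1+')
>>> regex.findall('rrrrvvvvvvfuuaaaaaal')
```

The backreference `\1` re-matches whatever the first group consumed, character for character.
Walking the string: at [0:4] match 'rrrr', group 1 = 'r'; at [4:10] match 'vvvvvv', group 1 = 'v'; at [11:13] match 'uu', group 1 = 'u'; at [13:19] match 'aaaaaa', group 1 = 'a'.
Because there's exactly one group, `findall` drops the full match and keeps group 1 from each hit.

['r', 'v', 'u', 'a']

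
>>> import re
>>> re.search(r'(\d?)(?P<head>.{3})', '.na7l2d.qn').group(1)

The match spans [0:3] → '.na'.
Captured: group 1 = '', group 2 = '.na'.

''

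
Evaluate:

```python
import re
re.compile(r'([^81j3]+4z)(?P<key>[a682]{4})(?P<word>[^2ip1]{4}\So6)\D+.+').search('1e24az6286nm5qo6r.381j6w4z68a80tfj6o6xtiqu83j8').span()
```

The match spans [22:46] → '6w4z68a80tfj6o6xtiqu83j8'.

(22, 46)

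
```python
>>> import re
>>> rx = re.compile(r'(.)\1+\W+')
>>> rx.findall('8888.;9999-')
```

['8', '9']

`\1` is not a pattern — it's the concrete string captured by group 1, re-applied verbatim.
Scanning left to right: at [0:6] match '8888.;', group 1 = '8'; at [6:11] match '9999-', group 1 = '9'.
Because there's exactly one group, `findall` drops the full match and keeps group 1 from each hit.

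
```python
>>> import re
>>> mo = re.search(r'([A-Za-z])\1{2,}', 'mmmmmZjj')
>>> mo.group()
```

'mmmmm'

After group 1 captures some text, `\1` only succeeds where that same text appears again.
Unlike `match`, `search` isn't anchored — it looks for the pattern anywhere in the string.
The match spans [0:5] → 'mmmmm'.
Captured: group 1 = 'm'.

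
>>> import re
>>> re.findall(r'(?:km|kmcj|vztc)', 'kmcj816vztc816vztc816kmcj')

['km', 'vztc', 'vztc', 'km']

Alternation tries branches left to right and keeps the first one that lets the overall match succeed at that position.
Scanning left to right: at [0:2] → 'km'; at [7:11] → 'vztc'; at [14:18] → 'vztc'; at [21:23] → 'km'.
With no groups in the pattern, `findall` gives back each whole match — 4 here.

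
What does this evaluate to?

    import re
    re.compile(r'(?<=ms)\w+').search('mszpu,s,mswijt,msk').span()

(2, 5)

The `(?=…)`/`(?<=…)` assertion just peeks at neighbouring text; it doesn't advance the match position.
The match spans [2:5] → 'zpu'.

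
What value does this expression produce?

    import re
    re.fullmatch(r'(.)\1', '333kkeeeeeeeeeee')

`\1` has to match the exact text group 1 already captured.
`re.fullmatch` is like wrapping the pattern in `^…$` (in single-line mode).
Here the pattern can't cover the whole string, so the call returns None.

None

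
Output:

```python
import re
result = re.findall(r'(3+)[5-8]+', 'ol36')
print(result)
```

['3']

One capturing group, so `findall` returns just the captured substring from the one match — 1 in all.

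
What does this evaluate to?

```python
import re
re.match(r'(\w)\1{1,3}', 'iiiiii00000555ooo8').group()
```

'iiii'

With `match`, the pattern is implicitly anchored at the beginning.
The match spans [0:4] → 'iiii'.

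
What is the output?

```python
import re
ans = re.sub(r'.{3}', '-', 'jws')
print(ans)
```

This matches exactly 3 of any character.
Matches: at [0:3] → 'jws'.
Each match is replaced by '-'.

-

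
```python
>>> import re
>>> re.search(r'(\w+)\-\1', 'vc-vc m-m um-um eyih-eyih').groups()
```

`\1` is not a pattern — it's the concrete string captured by group 1, re-applied verbatim.
`search` walks the string left to right and returns the first match it finds.
The match spans [0:5] → 'vc-vc'.
Captured: group 1 = 'vc'.

('vc',)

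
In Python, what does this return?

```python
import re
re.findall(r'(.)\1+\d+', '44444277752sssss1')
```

['4', 's']

A backreference is literal: `\1` must see the identical characters the first group matched.
With a single group, `findall` returns only what that group captured — 2 items.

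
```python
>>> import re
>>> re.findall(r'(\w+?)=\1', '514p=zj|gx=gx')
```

['gx']

The backreference `\1` re-matches whatever the first group consumed, character for character.
With a single group, `findall` returns only what that group captured — 1 item.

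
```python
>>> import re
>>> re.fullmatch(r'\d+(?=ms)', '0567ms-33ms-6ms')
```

Lookahead/lookbehind check context without consuming it, so the matched span excludes the asserted characters.
`re.fullmatch` requires the pattern to consume the entire string.
Here the pattern can't cover the whole string, so the call returns None.

None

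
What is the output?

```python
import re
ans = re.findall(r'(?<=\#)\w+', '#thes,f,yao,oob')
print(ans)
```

The lookaround is zero-width — it requires the adjacent text to match without consuming it, so the asserted text isn't part of the match.
`findall` yields the raw match text (1 of them) because the pattern has no groups.

['thes']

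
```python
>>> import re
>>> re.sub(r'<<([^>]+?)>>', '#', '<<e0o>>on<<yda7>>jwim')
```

'#on#jwim'

Every occurrence is swapped for '#'.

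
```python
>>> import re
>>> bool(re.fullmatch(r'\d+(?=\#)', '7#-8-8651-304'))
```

False

Lookahead/lookbehind check context without consuming it, so the matched span excludes the asserted characters.
`re.fullmatch` is like wrapping the pattern in `^…$` (in single-line mode).
Here the string isn't matched end-to-end, so the call returns None, and `bool(None)` is False.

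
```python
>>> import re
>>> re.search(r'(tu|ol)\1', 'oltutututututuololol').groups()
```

('tu',)

The match spans [2:6] → 'tutu'.
Captured: group 1 = 'tu'.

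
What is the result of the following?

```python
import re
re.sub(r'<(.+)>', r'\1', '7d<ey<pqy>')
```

'7dey<pqy'

Matches: at [2:10] → '<ey<pqy>'.
`\1` in the replacement pulls in group 1's text for each match.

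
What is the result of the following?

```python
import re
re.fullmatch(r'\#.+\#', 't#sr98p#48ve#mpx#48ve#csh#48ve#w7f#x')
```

None

`re.fullmatch` requires the pattern to consume the entire string.
Here there's no way to consume every character, so the call returns None.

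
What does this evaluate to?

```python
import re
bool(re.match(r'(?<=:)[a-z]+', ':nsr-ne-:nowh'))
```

False

The `(?=…)`/`(?<=…)` assertion just peeks at neighbouring text; it doesn't advance the match position.
With `match`, the pattern is implicitly anchored at the beginning.
Here position 0 doesn't satisfy it, so the call returns None, and `bool(None)` is False.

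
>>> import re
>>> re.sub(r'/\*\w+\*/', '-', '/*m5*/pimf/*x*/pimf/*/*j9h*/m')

'-pimf-pimf/*-m'

`sub` substitutes '-' at each match site.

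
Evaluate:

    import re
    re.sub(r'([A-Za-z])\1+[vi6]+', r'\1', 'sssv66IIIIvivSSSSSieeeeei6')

'sISe'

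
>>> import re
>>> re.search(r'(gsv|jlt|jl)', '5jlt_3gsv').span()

(1, 4)

The regex engine tests alternatives in the order written; an earlier branch that matches wins even if a later one would match more.
The match spans [1:4] → 'jlt'.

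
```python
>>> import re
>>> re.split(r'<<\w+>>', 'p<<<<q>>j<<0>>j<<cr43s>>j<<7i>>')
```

['p<<', 'j', 'j', 'j', '']

Matches to split on: at [3:8] → '<<q>>'; at [9:14] → '<<0>>'; at [15:24] → '<<cr43s>>'; at [25:31] → '<<7i>>'.
Splitting on the pattern gives 5 pieces.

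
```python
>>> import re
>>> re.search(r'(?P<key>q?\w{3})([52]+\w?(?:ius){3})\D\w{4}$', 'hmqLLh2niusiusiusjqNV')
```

None

Here no position works, so the call returns None.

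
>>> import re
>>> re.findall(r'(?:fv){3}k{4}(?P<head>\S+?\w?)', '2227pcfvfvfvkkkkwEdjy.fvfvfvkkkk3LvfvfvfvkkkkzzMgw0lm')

['wE', '3L', 'zz']

Lazy quantifiers expand one character at a time until the remainder of the pattern can match.
One capturing group, so `findall` returns just the captured substring from each match — 3 in all.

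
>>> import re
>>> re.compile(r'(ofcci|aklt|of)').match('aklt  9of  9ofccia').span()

(0, 4)

`re.match` won't scan ahead — the pattern has to work from the very first character.
The match spans [0:4] → 'aklt'.
Captured: group 1 = 'aklt'.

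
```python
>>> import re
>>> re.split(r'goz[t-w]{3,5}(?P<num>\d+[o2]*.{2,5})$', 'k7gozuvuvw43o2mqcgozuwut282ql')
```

['k7gozuvuvw43o2mqc', '282ql', '']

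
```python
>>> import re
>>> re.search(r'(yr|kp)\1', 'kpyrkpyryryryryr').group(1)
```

'yr'

The match spans [6:10] → 'yryr'.
Captured: group 1 = 'yr'.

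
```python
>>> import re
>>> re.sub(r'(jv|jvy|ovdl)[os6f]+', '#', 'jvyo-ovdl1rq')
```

'#-ovdl1rq'

Matches: at [0:4] → 'jvyo'.
Each match is replaced by '#'.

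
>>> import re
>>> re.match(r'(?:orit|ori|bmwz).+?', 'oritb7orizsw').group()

`re.match` won't scan ahead — the pattern has to work from the very first character.
The match spans [0:5] → 'oritb'.

'oritb'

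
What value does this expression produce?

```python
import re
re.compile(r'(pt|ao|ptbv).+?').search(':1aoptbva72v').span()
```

Unlike `match`, `search` isn't anchored — it looks for the pattern anywhere in the string.
The match spans [2:5] → 'aop'.
Captured: group 1 = 'ao'.

(2, 5)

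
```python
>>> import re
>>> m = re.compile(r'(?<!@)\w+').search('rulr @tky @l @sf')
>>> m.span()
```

(0, 4)

The negative lookahead/lookbehind blocks any match where the forbidden context is present.
The match spans [0:4] → 'rulr'.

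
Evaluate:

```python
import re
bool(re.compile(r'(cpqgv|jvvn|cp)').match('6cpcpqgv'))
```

`re.match` won't scan ahead — the pattern has to work from the very first character.
Here the string doesn't start with a match, so the call returns None, and `bool(None)` is False.

False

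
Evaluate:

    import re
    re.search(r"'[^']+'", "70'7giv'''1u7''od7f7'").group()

The match spans [2:8] → "'7giv'".

"'7giv'"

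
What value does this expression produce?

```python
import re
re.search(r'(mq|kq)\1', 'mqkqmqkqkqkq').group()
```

`\1` has to match the exact text group 1 already captured.
Unlike `match`, `search` isn't anchored — it looks for the pattern anywhere in the string.
The match spans [6:10] → 'kqkq'.
Captured: group 1 = 'kq'.

'kqkq'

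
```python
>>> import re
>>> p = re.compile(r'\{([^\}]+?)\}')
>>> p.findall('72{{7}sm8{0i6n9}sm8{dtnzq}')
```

Because there's exactly one group, `findall` drops the full match and keeps group 1 from each hit.

['{7', '0i6n9', 'dtnzq']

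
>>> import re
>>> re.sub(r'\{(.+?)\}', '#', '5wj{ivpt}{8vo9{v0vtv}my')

'5wj##my'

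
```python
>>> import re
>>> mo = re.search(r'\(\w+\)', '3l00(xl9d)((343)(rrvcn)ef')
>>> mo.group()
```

The match spans [4:10] → '(xl9d)'.

'(xl9d)'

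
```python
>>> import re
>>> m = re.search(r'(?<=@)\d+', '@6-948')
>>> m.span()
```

The lookaround is zero-width — it requires the adjacent text to match without consuming it, so the asserted text isn't part of the match.
`re.search` scans for the first position where the pattern succeeds.
The match spans [1:2] → '6'.

(1, 2)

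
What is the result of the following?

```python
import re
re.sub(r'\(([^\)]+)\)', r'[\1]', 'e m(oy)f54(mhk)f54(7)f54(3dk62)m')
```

'e m[oy]f54[mhk]f54[7]f54[3dk62]m'

Each match is replaced using the text its own group 1 captured.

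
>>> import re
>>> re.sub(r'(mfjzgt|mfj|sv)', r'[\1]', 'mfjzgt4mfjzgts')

'[mfjzgt]4[mfjzgt]s'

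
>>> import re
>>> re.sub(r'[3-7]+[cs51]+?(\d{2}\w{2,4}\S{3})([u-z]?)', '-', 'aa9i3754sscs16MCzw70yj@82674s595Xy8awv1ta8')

Pattern: one or more of a character in [3-7]; then one or more of one of [cs51] (lazy); then exactly 2 of a digit, then 2 to 4 of a word character, then exactly 3 of a non-whitespace character (captured); then optionally a character in [u-z] (captured).
Matches: at [4:21] → '3754sscs16MCzw70y'; at [25:38] → '674s595Xy8awv'.
Every occurrence is swapped for '-'.

'aa9i-j@82-1ta8'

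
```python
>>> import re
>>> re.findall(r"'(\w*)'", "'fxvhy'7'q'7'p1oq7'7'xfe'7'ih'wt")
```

['fxvhy', 'q', 'p1oq7', 'xfe', 'ih']

`findall` collects group 1 from each match (5 total).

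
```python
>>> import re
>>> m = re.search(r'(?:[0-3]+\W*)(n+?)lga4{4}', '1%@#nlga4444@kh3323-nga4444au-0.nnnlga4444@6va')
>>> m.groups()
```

The match spans [0:12] → '1%@#nlga4444'.
Captured: group 1 = 'n'.

('n',)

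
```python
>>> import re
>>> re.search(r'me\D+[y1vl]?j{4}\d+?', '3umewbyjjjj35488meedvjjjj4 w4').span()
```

(2, 12)

The pattern matches the literal 'me', then one or more of a non-digit; then optionally one of [y1vl], then exactly 4 of a literal 'j', then one or more of a digit (lazy).
Unlike `match`, `search` isn't anchored — it looks for the pattern anywhere in the string.
The match spans [2:12] → 'mewbyjjjj3'.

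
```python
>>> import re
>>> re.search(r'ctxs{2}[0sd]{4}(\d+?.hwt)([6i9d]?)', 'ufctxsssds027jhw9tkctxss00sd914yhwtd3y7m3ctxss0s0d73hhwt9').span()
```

Pattern: the literal 'ctx', then exactly 2 of a literal 's', then exactly 4 of one of [0sd]; then one or more of a digit (lazy), then any character, then the literal 'hwt' (captured); then optionally one of [6i9d] (captured).
The match spans [19:36] → 'ctxss00sd914yhwtd'.

(19, 36)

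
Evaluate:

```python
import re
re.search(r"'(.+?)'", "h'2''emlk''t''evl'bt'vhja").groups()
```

('2',)

The `?` after the quantifier makes it lazy — it takes as little as possible before letting the rest of the pattern try.
`re.search` scans for the first position where the pattern succeeds.
The match spans [1:4] → "'2'".
Captured: group 1 = '2'.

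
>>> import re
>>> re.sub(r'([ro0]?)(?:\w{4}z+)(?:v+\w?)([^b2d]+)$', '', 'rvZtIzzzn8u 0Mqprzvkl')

Pattern: optionally one of [ro0] (captured); then exactly 4 of a word character, then one or more of a literal 'z' (non-capturing group); then one or more of the literal 'v', then optionally a word character (non-capturing group); then one or more of any character except [b2d] (captured); then anchored at the end.
Matches: at [12:21] → '0Mqprzvkl'.
Each match is replaced by ''.

'rvZtIzzzn8u '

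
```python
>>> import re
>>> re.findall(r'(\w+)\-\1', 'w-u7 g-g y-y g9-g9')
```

['g', 'y', 'g9']

After group 1 captures some text, `\1` only succeeds where that same text appears again.
Scanning left to right: at [5:8] match 'g-g', group 1 = 'g'; at [9:12] match 'y-y', group 1 = 'y'; at [13:18] match 'g9-g9', group 1 = 'g9'.
`findall` collects group 1 from each match (3 total).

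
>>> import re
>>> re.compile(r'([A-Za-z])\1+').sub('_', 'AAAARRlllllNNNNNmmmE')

'_____E'

A backreference is literal: `\1` must see the identical characters the first group matched.
Matches: at [0:4] → 'AAAA'; at [4:6] → 'RR'; at [6:11] → 'lllll'; at [11:16] → 'NNNNN'; at [16:19] → 'mmm'.
`sub` substitutes '_' at each match site.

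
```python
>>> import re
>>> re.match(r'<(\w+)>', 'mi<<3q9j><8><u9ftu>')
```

`match` is anchored at position 0; if the pattern doesn't fit there, it returns None.
Here the string doesn't start with a match, so the call returns None.

None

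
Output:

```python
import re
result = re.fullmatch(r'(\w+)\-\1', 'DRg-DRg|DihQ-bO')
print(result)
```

None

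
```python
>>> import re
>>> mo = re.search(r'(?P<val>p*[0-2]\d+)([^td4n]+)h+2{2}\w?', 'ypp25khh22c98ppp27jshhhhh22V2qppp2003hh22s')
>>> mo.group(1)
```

'pp25'

The match spans [1:42] → 'pp25khh22c98ppp27jshhhhh22V2qppp2003hh22s'.
Captured: group 1 = 'pp25', group 2 = 'khh22c98ppp27jshhhhh22V2qppp2003h'.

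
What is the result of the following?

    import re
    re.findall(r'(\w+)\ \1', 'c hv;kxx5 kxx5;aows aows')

`\1` has to match the exact text group 1 already captured.
Matches: at [5:14] match 'kxx5 kxx5', group 1 = 'kxx5'; at [15:24] match 'aows aows', group 1 = 'aows'.
With a single group, `findall` returns only what that group captured — 2 items.

['kxx5', 'aows']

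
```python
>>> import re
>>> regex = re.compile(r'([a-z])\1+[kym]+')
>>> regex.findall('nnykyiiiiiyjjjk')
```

The backreference `\1` re-matches whatever the first group consumed, character for character.
Scanning left to right: at [0:5] match 'nnyky', group 1 = 'n'; at [5:11] match 'iiiiiy', group 1 = 'i'; at [11:15] match 'jjjk', group 1 = 'j'.
With a single group, `findall` returns only what that group captured — 3 items.

['n', 'i', 'j']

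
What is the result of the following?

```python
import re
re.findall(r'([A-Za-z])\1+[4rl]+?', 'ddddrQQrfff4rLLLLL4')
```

`\1` is not a pattern — it's the concrete string captured by group 1, re-applied verbatim.
Scanning left to right: at [0:5] match 'ddddr', group 1 = 'd'; at [5:8] match 'QQr', group 1 = 'Q'; at [8:12] match 'fff4', group 1 = 'f'; at [13:19] match 'LLLLL4', group 1 = 'L'.
One capturing group, so `findall` returns just the captured substring from each match — 4 in all.

['d', 'Q', 'f', 'L']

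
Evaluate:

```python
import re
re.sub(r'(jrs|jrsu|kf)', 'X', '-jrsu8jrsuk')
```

'-Xu8Xuk'

`|` is ordered: at each position the engine commits to the first alternative that works.
Matches: at [1:4] → 'jrs'; at [6:9] → 'jrs'.
Every occurrence is swapped for 'X'.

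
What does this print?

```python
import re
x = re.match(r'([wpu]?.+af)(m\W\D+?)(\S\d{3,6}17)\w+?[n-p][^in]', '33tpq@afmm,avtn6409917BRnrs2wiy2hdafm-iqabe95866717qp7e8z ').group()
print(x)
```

This matches optionally one of [wpu], then one or more of any character, then the literal 'af' (captured); then a literal 'm', then a non-word character, then one or more of a non-digit (lazy) (captured); then a non-whitespace character, then 3 to 6 of a digit, then the literal '17' (captured); then one or more of a word character (lazy), then a character in [n-p], then any character except [in].
`re.match` only tries the pattern at the start of the string.
The match spans [0:54] → '33tpq@afmm,avtn6409917BRnrs2wiy2hdafm-iqabe95866717qp7'.
Captured: group 1 = '33tpq@afmm,avtn6409917BRnrs2wiy2hdaf', group 2 = 'm-iqab', group 3 = 'e95866717'.

33tpq@afmm,avtn6409917BRnrs2wiy2hdafm-iqabe95866717qp7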